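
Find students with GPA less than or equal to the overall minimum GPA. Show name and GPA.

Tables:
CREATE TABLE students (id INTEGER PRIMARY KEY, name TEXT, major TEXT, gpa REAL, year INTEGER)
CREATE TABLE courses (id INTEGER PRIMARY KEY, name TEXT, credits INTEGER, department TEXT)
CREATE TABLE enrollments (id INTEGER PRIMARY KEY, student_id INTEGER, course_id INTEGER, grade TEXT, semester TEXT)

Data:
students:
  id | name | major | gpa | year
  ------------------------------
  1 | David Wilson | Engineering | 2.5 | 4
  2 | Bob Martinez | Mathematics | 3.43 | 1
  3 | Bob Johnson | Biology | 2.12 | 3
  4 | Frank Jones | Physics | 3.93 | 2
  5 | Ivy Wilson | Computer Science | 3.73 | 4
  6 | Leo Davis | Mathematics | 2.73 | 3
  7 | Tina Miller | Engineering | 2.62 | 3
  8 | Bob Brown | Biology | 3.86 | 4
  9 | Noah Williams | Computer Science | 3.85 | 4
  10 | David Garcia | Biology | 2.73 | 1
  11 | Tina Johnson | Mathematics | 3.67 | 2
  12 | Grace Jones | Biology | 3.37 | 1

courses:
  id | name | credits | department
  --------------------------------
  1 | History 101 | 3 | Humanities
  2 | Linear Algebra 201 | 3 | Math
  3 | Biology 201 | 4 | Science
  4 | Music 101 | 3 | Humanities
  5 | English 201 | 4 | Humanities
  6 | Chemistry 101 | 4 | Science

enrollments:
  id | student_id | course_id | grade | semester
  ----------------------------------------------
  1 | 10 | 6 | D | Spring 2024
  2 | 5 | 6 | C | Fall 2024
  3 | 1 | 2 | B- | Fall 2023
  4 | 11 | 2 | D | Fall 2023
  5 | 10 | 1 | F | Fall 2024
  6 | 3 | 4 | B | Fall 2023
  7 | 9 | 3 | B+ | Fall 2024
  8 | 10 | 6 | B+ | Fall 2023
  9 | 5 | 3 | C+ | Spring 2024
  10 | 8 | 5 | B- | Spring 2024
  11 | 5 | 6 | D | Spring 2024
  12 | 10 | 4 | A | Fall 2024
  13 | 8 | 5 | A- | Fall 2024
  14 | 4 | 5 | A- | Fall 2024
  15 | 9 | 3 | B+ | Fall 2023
SELECT name, gpa FROM students WHERE gpa <= (SELECT MIN(gpa) FROM students)

Execution result:
name | gpa
Bob Johnson | 2.12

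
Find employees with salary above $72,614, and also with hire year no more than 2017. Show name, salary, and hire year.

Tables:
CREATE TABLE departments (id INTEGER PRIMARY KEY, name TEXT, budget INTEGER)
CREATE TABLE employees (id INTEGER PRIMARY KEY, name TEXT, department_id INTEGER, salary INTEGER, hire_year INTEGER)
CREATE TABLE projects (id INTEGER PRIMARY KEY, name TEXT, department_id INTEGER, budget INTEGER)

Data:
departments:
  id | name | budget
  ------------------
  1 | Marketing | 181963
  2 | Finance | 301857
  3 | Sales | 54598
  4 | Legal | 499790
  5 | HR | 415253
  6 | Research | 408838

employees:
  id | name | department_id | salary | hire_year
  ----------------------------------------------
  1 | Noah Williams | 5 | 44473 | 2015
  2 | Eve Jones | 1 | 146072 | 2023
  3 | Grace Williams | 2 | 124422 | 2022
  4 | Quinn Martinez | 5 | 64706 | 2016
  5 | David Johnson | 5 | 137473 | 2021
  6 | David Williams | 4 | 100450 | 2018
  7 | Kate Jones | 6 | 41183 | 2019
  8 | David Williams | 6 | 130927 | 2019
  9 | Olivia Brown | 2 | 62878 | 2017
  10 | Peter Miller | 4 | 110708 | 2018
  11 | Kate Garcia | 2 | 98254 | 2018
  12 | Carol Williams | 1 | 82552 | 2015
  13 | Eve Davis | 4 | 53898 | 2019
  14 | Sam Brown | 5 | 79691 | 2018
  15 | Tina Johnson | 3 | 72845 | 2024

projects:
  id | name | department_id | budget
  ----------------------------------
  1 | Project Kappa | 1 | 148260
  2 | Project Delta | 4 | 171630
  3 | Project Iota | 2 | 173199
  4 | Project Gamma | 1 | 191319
SELECT name, salary, hire_year FROM employees WHERE salary > 72614 AND hire_year <= 2017

Execution result:
name | salary | hire_year
Carol Williams | 82552 | 2015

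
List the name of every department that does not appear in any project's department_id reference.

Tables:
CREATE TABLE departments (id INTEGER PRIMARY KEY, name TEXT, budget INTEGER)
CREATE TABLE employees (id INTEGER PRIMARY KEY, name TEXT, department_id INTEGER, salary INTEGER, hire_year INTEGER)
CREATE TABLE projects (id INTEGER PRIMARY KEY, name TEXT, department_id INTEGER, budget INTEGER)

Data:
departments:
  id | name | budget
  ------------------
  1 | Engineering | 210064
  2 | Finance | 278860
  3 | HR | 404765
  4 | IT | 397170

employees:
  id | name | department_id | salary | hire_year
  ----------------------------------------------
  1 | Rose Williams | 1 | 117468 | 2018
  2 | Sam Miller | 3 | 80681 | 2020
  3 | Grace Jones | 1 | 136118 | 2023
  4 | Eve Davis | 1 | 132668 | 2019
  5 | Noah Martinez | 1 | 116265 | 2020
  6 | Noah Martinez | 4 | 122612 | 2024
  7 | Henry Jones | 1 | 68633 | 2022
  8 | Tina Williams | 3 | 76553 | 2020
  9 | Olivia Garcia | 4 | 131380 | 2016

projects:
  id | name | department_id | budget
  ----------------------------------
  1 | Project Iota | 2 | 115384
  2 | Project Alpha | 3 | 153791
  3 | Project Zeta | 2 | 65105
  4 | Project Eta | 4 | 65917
SELECT p.name FROM departments p LEFT JOIN projects c ON c.department_id = p.id WHERE c.id IS NULL

Execution result:
Engineering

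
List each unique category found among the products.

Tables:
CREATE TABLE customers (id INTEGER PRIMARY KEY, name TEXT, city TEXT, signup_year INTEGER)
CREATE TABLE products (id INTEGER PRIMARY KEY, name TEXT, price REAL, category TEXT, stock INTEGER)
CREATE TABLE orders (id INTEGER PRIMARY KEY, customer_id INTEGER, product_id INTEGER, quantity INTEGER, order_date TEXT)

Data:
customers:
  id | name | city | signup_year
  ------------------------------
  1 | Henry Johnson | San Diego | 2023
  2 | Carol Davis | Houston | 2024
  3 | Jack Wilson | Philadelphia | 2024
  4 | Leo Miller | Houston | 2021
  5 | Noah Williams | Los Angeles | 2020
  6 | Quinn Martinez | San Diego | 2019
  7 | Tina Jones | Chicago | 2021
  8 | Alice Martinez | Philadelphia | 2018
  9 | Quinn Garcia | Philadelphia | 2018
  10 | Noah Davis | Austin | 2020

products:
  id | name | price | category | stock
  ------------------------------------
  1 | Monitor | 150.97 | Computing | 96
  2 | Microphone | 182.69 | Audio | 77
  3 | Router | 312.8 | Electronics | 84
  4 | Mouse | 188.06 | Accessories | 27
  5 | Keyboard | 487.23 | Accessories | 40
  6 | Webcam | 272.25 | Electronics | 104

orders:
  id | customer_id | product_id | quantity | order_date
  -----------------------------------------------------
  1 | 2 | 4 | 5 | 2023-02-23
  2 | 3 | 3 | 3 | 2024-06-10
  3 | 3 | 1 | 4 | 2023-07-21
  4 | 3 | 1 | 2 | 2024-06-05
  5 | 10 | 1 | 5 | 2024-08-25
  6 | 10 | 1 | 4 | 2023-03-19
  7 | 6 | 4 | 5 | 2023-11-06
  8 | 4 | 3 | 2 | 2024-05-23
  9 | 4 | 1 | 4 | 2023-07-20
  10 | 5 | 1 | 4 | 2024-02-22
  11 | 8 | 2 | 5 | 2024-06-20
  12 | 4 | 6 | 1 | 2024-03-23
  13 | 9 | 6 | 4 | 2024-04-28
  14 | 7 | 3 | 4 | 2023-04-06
SELECT DISTINCT category FROM products

Execution result:
category
Computing
Audio
Electronics
Accessories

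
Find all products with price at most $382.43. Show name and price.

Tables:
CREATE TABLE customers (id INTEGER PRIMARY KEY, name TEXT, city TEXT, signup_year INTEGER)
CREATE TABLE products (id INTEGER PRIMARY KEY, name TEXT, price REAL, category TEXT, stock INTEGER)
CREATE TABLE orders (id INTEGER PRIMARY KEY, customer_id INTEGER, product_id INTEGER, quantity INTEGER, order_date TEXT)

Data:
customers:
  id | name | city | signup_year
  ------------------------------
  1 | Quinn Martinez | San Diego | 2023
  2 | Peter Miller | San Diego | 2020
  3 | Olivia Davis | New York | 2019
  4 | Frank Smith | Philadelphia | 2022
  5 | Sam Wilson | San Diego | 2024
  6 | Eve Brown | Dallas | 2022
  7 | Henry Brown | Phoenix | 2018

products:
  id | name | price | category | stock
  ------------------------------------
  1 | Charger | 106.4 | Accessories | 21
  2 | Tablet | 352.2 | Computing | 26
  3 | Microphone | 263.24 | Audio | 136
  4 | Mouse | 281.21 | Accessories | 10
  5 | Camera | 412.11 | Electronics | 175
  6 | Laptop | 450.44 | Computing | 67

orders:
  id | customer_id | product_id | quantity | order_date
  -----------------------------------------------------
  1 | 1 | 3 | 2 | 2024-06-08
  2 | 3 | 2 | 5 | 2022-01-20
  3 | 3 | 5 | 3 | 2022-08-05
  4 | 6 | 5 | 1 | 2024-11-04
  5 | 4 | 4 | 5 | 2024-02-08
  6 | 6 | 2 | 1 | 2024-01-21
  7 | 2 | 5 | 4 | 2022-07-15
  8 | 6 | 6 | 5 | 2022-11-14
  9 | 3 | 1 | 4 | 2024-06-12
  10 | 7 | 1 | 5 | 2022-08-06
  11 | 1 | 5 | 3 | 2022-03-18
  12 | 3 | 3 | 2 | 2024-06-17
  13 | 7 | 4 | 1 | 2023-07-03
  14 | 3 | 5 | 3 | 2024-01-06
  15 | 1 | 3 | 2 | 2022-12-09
SELECT name, price FROM products WHERE price <= 382.43

Execution result:
name | price
Charger | 106.40
Tablet | 352.20
Microphone | 263.24
Mouse | 281.21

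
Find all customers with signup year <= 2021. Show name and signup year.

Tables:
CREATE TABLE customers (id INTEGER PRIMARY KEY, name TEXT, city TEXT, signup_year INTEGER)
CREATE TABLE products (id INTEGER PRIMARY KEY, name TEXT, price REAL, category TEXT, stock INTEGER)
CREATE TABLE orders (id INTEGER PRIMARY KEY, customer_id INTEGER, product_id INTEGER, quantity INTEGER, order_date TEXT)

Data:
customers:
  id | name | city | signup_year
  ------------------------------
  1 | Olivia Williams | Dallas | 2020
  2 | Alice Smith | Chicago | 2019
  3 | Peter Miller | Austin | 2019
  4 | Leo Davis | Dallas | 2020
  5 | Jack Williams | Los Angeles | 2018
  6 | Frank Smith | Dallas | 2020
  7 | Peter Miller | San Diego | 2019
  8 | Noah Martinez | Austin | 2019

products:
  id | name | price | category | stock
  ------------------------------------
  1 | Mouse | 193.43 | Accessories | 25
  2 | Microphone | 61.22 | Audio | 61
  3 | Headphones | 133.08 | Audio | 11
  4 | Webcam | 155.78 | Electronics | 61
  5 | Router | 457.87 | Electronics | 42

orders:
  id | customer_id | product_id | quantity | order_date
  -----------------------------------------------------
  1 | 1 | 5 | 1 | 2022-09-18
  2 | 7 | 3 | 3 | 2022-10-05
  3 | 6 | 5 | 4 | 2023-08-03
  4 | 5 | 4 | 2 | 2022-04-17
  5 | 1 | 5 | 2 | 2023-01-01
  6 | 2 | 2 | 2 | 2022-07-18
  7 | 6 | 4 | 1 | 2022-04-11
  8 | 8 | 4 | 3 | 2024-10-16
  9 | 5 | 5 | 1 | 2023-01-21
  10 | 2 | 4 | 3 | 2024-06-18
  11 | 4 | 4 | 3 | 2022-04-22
SELECT name, signup_year FROM customers WHERE signup_year <= 2021

Execution result:
name | signup_year
Olivia Williams | 2020
Alice Smith | 2019
Peter Miller | 2019
Leo Davis | 2020
Jack Williams | 2018
Frank Smith | 2020
Peter Miller | 2019
Noah Martinez | 2019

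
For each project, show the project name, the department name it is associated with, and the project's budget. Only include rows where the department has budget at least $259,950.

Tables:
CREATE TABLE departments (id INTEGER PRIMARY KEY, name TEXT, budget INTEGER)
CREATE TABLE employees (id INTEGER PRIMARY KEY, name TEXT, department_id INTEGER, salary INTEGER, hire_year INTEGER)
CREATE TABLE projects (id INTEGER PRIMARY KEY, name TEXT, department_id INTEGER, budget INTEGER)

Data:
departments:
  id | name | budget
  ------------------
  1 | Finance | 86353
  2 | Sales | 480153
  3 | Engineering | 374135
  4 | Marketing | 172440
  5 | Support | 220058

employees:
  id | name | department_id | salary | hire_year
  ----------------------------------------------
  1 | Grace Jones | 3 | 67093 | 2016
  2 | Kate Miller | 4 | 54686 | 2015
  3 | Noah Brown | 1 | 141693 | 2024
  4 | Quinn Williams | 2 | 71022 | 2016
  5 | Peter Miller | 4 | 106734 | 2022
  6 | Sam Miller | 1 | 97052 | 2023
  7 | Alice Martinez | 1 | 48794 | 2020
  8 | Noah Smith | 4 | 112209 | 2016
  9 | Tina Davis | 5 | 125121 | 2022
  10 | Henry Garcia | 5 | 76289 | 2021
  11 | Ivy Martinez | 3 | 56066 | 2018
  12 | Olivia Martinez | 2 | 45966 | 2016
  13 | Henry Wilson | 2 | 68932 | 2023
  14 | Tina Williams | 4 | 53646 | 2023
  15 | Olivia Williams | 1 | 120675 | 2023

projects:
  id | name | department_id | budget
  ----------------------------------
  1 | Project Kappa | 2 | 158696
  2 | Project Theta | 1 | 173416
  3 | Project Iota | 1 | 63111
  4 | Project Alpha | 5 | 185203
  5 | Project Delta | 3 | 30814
SELECT c.name, p.name AS department, c.budget FROM projects c JOIN departments p ON c.department_id = p.id WHERE p.budget >= 259950

Execution result:
name | department | budget
Project Kappa | Sales | 158696
Project Delta | Engineering | 30814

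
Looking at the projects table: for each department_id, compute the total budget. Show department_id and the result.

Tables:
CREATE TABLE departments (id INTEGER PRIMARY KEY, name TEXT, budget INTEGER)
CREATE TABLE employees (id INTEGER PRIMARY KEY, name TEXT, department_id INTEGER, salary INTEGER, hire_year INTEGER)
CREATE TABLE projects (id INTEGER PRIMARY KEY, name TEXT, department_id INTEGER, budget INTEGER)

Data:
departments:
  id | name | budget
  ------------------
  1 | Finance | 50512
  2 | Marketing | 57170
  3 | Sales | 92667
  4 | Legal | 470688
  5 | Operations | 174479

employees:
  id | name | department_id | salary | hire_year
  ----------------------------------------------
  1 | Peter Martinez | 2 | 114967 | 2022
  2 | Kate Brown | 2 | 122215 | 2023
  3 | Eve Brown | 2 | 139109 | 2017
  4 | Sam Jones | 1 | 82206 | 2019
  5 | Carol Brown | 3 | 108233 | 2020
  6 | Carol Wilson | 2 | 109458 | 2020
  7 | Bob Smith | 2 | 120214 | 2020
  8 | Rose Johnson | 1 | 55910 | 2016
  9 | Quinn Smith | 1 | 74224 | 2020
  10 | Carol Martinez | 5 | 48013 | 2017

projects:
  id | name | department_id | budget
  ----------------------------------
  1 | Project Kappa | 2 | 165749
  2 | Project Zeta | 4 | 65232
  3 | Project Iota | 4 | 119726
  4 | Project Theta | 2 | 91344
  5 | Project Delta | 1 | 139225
SELECT department_id, SUM(budget) AS sum_budget FROM projects GROUP BY department_id

Execution result:
department_id | sum_budget
1 | 139225
2 | 257093
4 | 184958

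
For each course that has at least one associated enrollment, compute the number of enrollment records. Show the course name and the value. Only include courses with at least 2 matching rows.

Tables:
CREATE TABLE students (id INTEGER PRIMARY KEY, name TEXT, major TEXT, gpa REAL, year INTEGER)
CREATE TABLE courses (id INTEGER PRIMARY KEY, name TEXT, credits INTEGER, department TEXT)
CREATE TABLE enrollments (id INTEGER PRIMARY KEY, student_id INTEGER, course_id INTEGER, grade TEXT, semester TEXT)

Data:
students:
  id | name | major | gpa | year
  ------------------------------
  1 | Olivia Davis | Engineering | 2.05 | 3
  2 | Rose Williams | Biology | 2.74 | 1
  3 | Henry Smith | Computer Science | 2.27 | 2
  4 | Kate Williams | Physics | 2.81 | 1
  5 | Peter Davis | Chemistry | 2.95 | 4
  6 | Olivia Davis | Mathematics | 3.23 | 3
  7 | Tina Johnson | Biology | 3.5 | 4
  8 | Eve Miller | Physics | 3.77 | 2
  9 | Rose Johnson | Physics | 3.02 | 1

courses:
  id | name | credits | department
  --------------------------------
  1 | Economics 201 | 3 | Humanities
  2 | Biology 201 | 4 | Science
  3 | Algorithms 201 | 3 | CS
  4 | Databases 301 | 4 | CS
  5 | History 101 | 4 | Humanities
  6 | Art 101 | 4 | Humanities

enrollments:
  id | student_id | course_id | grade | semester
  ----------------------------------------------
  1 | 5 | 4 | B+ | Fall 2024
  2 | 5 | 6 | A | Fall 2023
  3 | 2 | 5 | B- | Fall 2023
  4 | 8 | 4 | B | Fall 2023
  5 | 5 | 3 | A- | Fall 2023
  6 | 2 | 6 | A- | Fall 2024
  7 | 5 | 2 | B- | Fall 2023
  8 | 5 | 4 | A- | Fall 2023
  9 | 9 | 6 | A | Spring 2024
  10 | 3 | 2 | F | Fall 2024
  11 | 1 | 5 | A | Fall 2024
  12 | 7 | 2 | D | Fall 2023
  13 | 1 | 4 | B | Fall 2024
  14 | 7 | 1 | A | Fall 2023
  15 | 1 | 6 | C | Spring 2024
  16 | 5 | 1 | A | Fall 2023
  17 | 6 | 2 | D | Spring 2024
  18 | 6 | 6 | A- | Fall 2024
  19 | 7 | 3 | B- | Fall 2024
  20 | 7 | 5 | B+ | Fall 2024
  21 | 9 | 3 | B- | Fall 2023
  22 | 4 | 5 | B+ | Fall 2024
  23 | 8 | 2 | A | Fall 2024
SELECT p.name, COUNT(*) AS n FROM enrollments c JOIN courses p ON c.course_id = p.id GROUP BY p.id, p.name HAVING COUNT(*) >= 2

Execution result:
name | n
Economics 201 | 2
Biology 201 | 5
Algorithms 201 | 3
Databases 301 | 4
History 101 | 4
Art 101 | 5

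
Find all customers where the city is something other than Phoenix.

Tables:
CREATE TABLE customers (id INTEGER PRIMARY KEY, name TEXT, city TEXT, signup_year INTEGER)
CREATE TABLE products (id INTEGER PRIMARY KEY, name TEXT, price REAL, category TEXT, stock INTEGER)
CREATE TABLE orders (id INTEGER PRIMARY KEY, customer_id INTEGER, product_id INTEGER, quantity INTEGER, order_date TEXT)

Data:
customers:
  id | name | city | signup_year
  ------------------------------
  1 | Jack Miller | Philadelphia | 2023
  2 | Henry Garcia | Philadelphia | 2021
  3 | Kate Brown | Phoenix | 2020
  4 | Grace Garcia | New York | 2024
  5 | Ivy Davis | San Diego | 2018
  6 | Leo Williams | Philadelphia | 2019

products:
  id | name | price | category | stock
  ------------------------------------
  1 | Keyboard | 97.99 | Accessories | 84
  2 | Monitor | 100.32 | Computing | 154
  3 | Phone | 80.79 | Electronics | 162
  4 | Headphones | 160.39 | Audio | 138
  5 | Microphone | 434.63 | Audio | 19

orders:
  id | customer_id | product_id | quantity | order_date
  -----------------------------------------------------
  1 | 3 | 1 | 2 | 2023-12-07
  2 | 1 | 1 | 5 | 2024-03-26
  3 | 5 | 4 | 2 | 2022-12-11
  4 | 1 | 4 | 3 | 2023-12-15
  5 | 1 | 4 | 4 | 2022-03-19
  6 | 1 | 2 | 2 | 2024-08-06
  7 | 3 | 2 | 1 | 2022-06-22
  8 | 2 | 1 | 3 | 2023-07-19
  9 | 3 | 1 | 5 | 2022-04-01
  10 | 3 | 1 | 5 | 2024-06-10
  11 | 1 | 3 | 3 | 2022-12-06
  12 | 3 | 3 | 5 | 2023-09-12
SELECT name, city FROM customers WHERE city <> 'Phoenix'

Execution result:
name | city
Jack Miller | Philadelphia
Henry Garcia | Philadelphia
Grace Garcia | New York
Ivy Davis | San Diego
Leo Williams | Philadelphia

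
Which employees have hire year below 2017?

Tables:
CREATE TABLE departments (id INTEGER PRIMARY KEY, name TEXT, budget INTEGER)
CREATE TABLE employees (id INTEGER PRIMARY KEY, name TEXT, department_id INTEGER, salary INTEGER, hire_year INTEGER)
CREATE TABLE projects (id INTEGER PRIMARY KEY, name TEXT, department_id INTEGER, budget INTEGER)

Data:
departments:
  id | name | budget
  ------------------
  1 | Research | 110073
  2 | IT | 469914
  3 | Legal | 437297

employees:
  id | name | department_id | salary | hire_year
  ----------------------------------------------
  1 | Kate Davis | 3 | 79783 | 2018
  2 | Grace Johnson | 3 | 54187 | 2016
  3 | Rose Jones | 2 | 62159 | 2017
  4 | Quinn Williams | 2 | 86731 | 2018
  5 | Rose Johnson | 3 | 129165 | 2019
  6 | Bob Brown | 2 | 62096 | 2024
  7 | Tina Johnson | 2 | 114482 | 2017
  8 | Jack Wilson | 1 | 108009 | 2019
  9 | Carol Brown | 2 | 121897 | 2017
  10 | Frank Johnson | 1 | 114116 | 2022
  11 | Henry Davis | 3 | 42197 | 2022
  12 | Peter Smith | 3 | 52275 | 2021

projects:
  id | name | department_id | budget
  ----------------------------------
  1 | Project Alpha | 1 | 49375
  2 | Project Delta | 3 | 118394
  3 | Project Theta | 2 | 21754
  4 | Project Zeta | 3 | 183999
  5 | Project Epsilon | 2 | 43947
SELECT name, hire_year FROM employees WHERE hire_year < 2017

Execution result:
name | hire_year
Grace Johnson | 2016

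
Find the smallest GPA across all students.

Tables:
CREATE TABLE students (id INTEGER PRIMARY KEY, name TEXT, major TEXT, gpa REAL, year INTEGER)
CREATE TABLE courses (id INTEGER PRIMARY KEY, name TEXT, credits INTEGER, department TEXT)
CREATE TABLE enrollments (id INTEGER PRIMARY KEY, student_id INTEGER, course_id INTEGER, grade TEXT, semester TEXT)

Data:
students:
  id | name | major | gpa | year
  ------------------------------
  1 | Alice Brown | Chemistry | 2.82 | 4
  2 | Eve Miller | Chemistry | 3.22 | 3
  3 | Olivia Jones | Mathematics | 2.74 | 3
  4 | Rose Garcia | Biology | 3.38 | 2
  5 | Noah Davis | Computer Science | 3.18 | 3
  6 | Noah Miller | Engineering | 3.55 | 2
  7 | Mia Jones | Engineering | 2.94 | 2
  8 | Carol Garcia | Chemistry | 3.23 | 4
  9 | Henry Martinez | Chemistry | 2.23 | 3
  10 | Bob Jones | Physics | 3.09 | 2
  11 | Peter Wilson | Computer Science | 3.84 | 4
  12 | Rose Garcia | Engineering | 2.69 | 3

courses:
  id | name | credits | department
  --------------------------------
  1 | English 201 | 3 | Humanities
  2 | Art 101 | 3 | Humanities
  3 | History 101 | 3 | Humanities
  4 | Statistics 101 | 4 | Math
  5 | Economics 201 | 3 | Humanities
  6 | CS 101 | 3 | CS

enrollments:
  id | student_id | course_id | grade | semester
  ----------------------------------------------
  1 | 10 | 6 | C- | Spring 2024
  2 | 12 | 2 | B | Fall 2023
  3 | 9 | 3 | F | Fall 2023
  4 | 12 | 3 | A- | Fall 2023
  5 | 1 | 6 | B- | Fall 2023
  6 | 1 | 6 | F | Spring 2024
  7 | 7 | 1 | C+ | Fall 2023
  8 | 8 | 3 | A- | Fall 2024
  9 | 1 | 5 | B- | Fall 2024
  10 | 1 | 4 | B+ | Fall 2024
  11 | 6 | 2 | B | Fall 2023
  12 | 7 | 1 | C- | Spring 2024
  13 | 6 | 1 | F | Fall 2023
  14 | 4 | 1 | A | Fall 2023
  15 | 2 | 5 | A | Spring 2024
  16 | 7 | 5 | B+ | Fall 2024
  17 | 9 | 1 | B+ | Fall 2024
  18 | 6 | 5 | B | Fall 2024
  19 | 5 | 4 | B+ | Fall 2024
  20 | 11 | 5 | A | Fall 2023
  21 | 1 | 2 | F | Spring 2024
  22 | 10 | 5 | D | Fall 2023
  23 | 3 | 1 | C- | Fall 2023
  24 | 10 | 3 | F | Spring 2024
SELECT MIN(gpa) FROM students

Execution result:
2.23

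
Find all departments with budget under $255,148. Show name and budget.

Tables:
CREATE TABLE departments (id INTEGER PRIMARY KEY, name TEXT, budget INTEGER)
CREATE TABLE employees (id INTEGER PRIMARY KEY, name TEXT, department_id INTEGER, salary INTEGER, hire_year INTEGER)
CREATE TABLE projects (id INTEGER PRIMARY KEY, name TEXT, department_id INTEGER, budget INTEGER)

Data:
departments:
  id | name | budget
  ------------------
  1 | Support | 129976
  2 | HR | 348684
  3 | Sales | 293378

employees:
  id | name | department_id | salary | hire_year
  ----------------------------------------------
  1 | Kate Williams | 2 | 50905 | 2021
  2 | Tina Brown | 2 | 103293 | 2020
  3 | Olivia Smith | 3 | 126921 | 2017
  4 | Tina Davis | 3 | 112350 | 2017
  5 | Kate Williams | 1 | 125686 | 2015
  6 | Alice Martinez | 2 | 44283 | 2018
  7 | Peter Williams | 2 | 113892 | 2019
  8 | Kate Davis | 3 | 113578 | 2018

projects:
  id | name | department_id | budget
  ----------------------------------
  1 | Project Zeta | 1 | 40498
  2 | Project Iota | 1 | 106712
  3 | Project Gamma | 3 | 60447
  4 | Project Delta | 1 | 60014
SELECT name, budget FROM departments WHERE budget < 255148

Execution result:
name | budget
Support | 129976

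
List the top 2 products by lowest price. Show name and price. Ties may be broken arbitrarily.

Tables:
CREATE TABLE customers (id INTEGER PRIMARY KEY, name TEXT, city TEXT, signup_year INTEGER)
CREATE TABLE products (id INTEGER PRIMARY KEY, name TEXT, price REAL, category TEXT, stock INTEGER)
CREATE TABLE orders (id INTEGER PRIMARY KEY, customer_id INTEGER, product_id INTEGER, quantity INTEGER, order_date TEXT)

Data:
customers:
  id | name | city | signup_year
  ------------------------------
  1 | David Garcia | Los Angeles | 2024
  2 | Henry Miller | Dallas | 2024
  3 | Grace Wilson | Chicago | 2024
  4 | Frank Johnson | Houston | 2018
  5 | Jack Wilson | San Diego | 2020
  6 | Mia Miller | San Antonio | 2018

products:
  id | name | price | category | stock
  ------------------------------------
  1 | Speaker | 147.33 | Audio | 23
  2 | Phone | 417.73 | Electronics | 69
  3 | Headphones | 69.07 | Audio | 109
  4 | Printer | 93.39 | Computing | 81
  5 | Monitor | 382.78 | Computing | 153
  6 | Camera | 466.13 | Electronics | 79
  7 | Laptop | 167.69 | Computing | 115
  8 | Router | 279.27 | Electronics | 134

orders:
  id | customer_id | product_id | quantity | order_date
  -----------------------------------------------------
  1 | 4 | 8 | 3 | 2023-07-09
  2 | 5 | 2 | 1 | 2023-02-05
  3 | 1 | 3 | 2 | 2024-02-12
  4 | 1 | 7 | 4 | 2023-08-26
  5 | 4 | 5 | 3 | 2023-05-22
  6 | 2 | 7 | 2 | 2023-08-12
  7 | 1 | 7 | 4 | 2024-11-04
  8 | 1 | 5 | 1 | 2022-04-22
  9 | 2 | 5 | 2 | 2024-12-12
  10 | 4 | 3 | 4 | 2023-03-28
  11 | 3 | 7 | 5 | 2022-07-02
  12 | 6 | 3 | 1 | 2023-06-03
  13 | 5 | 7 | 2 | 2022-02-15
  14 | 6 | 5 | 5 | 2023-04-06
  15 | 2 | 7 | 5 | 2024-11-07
SELECT name, price FROM products ORDER BY price ASC LIMIT 2

Execution result:
name | price
Headphones | 69.07
Printer | 93.39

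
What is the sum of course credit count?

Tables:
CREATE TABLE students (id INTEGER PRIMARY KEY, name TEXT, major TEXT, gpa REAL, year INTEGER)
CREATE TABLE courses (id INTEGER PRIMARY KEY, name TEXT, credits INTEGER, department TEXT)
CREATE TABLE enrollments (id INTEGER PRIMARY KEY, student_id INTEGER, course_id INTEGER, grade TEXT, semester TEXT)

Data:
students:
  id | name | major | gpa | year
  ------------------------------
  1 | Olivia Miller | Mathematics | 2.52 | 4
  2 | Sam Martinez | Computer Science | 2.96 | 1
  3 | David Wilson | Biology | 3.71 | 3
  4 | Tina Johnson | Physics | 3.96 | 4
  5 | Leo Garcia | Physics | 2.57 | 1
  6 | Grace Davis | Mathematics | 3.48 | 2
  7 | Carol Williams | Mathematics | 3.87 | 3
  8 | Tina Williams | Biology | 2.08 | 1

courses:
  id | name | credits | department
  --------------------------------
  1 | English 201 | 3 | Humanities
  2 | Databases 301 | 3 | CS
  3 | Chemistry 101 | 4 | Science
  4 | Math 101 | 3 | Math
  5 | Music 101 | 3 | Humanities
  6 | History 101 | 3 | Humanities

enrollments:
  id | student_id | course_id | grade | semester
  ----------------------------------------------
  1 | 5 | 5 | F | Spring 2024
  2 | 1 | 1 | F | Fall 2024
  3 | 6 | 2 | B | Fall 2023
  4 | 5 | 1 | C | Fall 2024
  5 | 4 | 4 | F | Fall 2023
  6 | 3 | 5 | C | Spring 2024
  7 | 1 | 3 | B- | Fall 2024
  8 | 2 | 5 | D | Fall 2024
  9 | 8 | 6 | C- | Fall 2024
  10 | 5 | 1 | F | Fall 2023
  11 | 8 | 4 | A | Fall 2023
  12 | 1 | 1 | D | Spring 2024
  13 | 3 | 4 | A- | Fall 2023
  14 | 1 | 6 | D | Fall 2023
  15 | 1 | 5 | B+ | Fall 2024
SELECT SUM(credits) FROM courses

Execution result:
19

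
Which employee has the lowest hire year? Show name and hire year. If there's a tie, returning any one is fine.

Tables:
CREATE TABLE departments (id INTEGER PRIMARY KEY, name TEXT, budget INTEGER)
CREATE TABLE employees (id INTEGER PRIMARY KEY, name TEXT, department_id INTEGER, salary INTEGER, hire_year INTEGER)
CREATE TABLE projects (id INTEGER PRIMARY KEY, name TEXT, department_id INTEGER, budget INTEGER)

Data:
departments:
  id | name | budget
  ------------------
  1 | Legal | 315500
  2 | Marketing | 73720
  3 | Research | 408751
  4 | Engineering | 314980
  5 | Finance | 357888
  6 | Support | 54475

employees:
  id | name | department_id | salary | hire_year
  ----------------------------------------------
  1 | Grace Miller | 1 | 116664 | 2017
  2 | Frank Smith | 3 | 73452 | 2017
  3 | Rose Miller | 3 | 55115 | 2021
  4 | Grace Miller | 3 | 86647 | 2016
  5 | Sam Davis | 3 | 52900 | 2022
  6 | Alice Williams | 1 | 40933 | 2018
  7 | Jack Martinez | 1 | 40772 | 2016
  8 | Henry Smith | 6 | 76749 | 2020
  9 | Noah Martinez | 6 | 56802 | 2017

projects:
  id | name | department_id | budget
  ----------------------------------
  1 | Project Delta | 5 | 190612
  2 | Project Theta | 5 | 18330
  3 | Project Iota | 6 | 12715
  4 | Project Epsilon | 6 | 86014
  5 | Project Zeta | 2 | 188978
SELECT name, hire_year FROM employees ORDER BY hire_year ASC LIMIT 1

Execution result:
name | hire_year
Grace Miller | 2016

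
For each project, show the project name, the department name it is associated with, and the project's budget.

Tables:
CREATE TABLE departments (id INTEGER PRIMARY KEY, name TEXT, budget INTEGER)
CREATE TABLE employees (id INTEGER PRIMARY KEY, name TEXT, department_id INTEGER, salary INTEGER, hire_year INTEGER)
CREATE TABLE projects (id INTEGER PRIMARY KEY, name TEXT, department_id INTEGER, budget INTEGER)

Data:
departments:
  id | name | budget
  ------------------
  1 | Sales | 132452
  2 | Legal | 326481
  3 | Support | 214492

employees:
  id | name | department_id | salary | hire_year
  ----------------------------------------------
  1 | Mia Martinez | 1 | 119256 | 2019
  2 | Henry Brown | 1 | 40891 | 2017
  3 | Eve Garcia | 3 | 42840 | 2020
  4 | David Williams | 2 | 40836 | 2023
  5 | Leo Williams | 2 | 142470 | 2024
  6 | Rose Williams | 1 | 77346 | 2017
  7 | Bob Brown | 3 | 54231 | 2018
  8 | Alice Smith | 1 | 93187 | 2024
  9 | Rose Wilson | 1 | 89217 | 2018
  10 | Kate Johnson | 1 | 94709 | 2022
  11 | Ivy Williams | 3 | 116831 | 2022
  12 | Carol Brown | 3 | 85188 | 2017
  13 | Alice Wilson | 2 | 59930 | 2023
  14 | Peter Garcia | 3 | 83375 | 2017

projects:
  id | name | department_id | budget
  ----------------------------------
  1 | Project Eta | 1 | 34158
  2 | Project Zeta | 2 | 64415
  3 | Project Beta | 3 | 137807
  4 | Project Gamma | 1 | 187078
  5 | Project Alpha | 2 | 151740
SELECT c.name, p.name AS department, c.budget FROM projects c JOIN departments p ON c.department_id = p.id

Execution result:
name | department | budget
Project Eta | Sales | 34158
Project Zeta | Legal | 64415
Project Beta | Support | 137807
Project Gamma | Sales | 187078
Project Alpha | Legal | 151740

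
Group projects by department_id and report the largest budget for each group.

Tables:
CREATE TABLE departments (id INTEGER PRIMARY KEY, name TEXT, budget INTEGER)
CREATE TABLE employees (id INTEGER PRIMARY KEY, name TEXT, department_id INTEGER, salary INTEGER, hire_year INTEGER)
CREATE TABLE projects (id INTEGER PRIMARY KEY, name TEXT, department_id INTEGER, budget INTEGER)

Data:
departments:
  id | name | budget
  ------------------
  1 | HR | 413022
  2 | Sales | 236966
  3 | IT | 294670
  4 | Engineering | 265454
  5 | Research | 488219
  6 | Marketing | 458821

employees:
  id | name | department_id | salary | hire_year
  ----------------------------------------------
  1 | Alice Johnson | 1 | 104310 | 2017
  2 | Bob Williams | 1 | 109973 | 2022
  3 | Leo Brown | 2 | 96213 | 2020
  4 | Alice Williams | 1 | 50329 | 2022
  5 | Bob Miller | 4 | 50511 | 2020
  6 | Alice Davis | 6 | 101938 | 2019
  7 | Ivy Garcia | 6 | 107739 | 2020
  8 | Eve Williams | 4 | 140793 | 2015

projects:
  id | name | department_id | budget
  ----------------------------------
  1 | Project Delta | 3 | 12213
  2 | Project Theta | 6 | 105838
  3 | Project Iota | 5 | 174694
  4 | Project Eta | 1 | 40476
SELECT department_id, MAX(budget) AS max_budget FROM projects GROUP BY department_id

Execution result:
department_id | max_budget
1 | 40476
3 | 12213
5 | 174694
6 | 105838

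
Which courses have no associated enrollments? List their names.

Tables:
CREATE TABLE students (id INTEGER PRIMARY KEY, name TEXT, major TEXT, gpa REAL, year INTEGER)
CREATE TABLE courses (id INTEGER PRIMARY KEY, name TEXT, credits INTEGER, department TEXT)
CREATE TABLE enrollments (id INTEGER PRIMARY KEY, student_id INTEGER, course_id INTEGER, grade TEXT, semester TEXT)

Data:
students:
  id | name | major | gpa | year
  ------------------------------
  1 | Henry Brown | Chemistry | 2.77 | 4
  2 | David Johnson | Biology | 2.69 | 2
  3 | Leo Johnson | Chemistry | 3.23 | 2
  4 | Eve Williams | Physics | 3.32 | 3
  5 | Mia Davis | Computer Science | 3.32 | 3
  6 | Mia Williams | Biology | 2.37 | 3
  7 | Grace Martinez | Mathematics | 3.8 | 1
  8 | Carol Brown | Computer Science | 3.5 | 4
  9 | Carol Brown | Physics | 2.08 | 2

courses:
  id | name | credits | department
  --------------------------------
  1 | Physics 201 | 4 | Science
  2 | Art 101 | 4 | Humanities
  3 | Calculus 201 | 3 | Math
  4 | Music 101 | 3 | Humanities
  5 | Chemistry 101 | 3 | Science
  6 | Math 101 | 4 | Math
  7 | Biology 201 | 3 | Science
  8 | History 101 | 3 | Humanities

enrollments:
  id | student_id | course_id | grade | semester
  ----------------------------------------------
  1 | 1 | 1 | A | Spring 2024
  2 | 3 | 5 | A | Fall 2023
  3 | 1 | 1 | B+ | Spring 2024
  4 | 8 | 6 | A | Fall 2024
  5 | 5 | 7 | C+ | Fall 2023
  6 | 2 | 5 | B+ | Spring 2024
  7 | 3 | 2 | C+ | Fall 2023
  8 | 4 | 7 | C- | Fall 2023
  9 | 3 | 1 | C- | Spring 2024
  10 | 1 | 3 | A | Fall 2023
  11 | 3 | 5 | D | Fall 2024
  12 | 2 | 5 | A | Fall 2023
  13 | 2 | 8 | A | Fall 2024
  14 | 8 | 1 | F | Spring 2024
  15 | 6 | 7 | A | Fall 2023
SELECT p.name FROM courses p LEFT JOIN enrollments c ON c.course_id = p.id WHERE c.id IS NULL

Execution result:
Music 101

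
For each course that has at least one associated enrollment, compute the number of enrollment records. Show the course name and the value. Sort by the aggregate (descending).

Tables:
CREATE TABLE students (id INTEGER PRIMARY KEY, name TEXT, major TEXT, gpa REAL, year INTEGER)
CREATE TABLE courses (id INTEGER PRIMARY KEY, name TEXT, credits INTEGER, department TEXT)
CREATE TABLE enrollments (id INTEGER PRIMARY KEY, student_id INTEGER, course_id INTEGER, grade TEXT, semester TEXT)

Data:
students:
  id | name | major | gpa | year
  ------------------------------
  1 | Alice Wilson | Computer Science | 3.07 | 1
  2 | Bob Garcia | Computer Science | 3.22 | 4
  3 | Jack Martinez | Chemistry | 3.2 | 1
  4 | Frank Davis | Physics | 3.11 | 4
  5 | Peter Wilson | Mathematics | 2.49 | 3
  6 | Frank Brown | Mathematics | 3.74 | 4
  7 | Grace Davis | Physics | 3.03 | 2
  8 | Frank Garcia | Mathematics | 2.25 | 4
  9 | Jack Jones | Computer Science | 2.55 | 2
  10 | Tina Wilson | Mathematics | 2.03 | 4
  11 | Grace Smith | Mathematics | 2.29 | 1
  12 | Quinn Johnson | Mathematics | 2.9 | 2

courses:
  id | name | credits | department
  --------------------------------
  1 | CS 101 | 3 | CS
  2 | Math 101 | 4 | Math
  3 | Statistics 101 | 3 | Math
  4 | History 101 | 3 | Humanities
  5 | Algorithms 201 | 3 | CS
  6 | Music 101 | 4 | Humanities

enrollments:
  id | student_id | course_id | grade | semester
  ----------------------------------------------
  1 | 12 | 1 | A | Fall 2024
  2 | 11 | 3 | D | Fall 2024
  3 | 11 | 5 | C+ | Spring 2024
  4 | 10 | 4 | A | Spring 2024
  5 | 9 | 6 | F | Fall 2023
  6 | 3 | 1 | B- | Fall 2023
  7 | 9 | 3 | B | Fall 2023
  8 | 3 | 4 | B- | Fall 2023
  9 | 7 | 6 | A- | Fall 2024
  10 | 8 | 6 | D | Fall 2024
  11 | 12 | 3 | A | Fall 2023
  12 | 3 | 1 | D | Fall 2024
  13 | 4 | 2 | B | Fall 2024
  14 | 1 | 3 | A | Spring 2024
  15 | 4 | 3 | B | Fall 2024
SELECT p.name, COUNT(*) AS n FROM enrollments c JOIN courses p ON c.course_id = p.id GROUP BY p.id, p.name ORDER BY n DESC

Execution result:
name | n
Statistics 101 | 5
CS 101 | 3
Music 101 | 3
History 101 | 2
Math 101 | 1
Algorithms 201 | 1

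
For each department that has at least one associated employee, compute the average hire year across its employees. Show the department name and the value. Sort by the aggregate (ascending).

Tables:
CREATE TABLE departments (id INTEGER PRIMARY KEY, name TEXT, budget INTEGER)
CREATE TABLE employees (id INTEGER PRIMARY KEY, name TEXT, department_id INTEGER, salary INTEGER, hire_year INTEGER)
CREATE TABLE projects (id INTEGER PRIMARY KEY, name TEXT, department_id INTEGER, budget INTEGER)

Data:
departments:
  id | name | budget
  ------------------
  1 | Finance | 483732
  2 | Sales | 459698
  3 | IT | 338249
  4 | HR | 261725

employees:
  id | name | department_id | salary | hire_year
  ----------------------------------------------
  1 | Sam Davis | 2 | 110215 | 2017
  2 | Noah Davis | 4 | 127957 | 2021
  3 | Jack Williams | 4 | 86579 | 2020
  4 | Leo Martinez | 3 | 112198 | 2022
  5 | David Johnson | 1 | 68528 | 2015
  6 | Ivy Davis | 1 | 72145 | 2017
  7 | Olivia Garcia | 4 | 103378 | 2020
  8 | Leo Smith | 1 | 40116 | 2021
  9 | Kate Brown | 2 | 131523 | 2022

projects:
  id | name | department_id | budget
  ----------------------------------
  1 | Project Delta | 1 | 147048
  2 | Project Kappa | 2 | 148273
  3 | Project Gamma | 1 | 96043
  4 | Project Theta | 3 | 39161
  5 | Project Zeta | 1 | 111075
SELECT p.name, AVG(c.hire_year) AS avg_hire_year FROM employees c JOIN departments p ON c.department_id = p.id GROUP BY p.id, p.name ORDER BY avg_hire_year ASC

Execution result:
name | avg_hire_year
Finance | 2017.67
Sales | 2019.50
HR | 2020.33
IT | 2022.00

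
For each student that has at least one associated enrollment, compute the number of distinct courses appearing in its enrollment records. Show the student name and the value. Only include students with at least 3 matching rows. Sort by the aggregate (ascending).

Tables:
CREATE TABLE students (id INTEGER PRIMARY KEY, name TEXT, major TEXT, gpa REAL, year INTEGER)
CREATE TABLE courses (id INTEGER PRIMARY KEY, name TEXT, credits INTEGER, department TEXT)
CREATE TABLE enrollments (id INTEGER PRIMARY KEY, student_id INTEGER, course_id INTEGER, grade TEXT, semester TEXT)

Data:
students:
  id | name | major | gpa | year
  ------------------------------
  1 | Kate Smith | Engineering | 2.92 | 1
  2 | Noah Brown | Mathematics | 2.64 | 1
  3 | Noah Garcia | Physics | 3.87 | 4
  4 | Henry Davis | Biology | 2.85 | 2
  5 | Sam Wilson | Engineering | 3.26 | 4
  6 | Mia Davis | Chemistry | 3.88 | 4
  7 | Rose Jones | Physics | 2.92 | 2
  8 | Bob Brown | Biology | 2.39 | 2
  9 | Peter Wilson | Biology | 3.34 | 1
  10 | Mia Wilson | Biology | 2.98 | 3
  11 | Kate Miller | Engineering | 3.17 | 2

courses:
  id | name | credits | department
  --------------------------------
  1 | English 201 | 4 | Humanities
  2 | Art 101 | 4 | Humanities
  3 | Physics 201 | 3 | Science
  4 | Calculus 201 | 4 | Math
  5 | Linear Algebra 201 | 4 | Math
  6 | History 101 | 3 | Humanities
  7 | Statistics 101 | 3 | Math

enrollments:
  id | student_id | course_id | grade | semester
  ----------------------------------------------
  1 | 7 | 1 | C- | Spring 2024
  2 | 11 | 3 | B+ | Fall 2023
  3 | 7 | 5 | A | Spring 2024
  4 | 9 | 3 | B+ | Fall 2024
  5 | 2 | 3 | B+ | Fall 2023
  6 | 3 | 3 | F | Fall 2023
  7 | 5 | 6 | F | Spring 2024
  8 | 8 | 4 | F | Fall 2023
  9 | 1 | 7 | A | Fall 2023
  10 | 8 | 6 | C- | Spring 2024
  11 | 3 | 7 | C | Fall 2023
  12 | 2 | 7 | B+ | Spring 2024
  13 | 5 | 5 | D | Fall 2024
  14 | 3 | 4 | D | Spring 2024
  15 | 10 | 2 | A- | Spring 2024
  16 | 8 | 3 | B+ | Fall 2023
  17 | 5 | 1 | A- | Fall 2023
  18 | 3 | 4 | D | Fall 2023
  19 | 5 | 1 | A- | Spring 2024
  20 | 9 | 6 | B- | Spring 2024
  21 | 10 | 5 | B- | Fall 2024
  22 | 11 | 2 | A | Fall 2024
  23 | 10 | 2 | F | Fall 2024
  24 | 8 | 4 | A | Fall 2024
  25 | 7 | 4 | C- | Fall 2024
SELECT p.name, COUNT(DISTINCT c.course_id) AS distinct_course_count FROM enrollments c JOIN students p ON c.student_id = p.id GROUP BY p.id, p.name HAVING COUNT(*) >= 3 ORDER BY distinct_course_count ASC

Execution result:
name | distinct_course_count
Mia Wilson | 2
Noah Garcia | 3
Sam Wilson | 3
Rose Jones | 3
Bob Brown | 3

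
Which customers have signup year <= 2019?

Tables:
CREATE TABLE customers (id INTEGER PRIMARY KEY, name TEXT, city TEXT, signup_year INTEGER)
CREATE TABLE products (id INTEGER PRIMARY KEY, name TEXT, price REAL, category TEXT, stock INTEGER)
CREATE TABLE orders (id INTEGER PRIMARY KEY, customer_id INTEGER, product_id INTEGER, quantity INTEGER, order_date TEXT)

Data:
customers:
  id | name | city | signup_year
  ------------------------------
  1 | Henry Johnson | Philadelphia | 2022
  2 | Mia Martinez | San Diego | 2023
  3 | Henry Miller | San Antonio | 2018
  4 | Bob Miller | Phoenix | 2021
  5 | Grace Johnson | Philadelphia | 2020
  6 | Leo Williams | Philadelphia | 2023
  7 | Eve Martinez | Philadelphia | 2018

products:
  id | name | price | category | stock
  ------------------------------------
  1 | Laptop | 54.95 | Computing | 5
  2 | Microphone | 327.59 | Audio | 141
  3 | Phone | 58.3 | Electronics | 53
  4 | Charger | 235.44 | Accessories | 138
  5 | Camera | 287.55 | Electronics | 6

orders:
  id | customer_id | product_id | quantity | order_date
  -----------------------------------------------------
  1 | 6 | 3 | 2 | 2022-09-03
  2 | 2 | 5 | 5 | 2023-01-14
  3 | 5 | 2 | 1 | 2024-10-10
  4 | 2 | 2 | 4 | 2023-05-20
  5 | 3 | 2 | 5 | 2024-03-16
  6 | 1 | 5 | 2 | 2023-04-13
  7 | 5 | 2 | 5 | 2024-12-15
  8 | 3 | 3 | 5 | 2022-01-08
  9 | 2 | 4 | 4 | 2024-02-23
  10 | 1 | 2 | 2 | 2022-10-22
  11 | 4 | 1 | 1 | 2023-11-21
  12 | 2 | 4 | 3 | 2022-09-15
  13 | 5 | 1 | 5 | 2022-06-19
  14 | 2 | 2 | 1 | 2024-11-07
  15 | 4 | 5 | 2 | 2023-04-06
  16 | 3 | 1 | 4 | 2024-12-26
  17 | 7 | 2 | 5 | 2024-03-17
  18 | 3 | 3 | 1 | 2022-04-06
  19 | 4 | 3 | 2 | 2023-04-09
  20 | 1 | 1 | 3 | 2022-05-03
SELECT name, signup_year FROM customers WHERE signup_year <= 2019

Execution result:
name | signup_year
Henry Miller | 2018
Eve Martinez | 2018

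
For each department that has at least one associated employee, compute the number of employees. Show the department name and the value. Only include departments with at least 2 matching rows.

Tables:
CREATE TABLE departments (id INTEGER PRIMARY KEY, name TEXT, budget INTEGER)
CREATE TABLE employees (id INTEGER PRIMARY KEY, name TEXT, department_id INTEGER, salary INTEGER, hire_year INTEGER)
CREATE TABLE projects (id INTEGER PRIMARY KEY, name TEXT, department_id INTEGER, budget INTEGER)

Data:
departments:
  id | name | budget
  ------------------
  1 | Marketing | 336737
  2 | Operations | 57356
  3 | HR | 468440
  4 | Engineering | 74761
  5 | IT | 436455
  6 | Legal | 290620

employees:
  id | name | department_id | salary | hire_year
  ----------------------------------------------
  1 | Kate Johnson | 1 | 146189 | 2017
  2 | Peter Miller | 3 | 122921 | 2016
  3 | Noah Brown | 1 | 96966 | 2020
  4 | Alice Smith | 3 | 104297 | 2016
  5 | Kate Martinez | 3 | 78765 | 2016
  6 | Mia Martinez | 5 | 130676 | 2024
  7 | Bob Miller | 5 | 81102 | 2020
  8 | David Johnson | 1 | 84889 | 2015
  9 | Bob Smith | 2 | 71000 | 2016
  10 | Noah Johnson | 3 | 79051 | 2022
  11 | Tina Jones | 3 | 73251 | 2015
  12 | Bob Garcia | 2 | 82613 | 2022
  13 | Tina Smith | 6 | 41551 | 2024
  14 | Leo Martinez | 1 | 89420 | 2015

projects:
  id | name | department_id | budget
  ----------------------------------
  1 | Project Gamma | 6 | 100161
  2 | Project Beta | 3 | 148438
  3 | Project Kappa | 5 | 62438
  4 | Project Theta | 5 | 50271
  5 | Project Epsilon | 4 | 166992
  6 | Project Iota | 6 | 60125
SELECT p.name, COUNT(*) AS n FROM employees c JOIN departments p ON c.department_id = p.id GROUP BY p.id, p.name HAVING COUNT(*) >= 2

Execution result:
name | n
Marketing | 4
Operations | 2
HR | 5
IT | 2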